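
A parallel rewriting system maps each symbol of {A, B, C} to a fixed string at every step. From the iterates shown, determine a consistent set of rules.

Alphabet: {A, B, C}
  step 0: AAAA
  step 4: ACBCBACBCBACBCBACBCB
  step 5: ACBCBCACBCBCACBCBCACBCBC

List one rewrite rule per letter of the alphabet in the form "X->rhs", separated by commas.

  step 4 ⇒ step 5: ACBCBACBCBACBCBACBCB ⇒ AC·B·C·B·C·AC·B·C·B·C·AC·B·C·B·C·AC·B·C·B·C
    A ↦ AC
    B ↦ C
    C ↦ B

A->AC, B->C, C->B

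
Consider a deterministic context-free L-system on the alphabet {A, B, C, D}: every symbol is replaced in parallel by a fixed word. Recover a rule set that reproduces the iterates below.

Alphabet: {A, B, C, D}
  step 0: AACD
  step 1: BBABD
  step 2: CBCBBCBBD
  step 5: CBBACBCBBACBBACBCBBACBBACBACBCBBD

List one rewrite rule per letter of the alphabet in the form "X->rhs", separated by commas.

  step 1 ⇒ step 2: BBABD ⇒ CB·CB·B·CB·BD
    A ↦ B
    B ↦ CB
    D ↦ BD
  step 0 ⇒ step 1: AACD ⇒ B·B·A·BD
    C ↦ A

A->B, B->CB, C->A, D->BD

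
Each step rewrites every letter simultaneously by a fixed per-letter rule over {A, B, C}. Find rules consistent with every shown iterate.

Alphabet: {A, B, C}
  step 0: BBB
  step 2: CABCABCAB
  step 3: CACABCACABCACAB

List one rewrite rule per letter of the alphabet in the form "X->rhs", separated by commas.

A->C, B->AB, C->CA

  step 2 ⇒ step 3: CABCABCAB ⇒ CA·C·AB·CA·C·AB·CA·C·AB
    A ↦ C
    B ↦ AB
    C ↦ CA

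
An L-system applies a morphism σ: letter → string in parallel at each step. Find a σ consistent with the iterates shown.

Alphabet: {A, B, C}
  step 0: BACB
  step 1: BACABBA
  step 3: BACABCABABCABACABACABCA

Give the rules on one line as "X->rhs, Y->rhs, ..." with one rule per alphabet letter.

  step 0 ⇒ step 1: BACB ⇒ BA·CA·B·BA
    A ↦ CA
    B ↦ BA
    C ↦ B

A->CA, B->BA, C->B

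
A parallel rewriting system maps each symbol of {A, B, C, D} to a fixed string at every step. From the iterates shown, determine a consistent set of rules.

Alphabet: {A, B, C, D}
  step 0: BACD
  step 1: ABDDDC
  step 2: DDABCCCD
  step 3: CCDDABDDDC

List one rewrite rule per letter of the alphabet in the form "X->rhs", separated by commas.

  step 2 ⇒ step 3: DDABCCCD ⇒ C·C·DD·AB·D·D·D·C
    A ↦ DD
    B ↦ AB
    C ↦ D
    D ↦ C

A->DD, B->AB, C->D, D->C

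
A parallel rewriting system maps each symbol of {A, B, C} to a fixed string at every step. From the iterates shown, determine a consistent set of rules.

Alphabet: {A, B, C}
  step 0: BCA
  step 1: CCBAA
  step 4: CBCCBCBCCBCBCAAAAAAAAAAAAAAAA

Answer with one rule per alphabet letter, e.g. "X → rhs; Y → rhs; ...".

  step 0 ⇒ step 1: BCA ⇒ C·CB·AA
    A ↦ AA
    B ↦ C
    C ↦ CB

A->AA, B->C, C->CB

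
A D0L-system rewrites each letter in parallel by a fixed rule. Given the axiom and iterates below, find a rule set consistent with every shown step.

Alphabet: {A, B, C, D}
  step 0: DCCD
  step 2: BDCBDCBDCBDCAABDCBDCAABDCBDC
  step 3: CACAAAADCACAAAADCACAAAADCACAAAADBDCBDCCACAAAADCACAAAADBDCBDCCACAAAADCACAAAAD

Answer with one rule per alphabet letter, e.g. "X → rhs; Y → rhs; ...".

A->BDC, B->CAC, C->AAD, D->AA

  step 2 ⇒ step 3: BDCBDCBDCBDCAABDCBDCAABDCBDC ⇒ CAC·AA·AAD·CAC·AA·AAD·CAC·AA·AAD·CAC·AA·AAD·BDC·BDC·CAC·AA·AAD·CAC·AA·AAD·BDC·BDC·CAC·AA·AAD·CAC·AA·AAD
    A ↦ BDC
    B ↦ CAC
    C ↦ AAD
    D ↦ AA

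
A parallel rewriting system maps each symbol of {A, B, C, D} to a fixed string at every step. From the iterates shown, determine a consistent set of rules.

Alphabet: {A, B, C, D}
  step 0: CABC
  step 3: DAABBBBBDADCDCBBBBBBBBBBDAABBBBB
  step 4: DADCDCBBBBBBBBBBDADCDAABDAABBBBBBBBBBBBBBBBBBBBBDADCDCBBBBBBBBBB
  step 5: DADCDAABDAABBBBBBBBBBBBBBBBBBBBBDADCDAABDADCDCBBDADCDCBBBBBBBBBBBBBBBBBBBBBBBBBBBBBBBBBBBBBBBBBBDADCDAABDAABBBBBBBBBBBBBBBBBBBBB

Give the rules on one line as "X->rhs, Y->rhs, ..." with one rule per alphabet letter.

  step 4 ⇒ step 5: DADCDCBBBBBBBBBBDADCDAABDAABBBBBBBBBBBBBBBBBBBBBDADCDCBBBBBBBBBB ⇒ DA·DC·DA·AB·DA·AB·BB·BB·BB·BB·BB·BB·BB·BB·BB·BB·DA·DC·DA·AB·DA·DC·DC·BB·DA·DC·DC·BB·BB·BB·BB·BB·BB·BB·BB·BB·BB·BB·BB·BB·BB·BB·BB·BB·BB·BB·BB·BB·DA·DC·DA·AB·DA·AB·BB·BB·BB·BB·BB·BB·BB·BB·BB·BB
    A ↦ DC
    B ↦ BB
    C ↦ AB
    D ↦ DA

A->DC, B->BB, C->AB, D->DA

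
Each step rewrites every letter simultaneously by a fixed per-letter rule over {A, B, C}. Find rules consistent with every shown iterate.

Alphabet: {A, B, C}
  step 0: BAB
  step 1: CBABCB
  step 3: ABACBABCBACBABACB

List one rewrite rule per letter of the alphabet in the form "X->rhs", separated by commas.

  step 0 ⇒ step 1: BAB ⇒ CB·AB·CB
    A ↦ AB
    B ↦ CB
    C ↦ A  (constrained at step 1)

A->AB, B->CB, C->A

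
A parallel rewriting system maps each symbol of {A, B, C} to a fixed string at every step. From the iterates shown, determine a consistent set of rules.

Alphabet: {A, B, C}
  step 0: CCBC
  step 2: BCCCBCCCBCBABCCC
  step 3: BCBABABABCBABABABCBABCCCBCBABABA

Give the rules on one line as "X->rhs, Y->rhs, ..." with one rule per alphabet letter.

A->CC, B->BC, C->BA

  step 2 ⇒ step 3: BCCCBCCCBCBABCCC ⇒ BC·BA·BA·BA·BC·BA·BA·BA·BC·BA·BC·CC·BC·BA·BA·BA
    A ↦ CC
    B ↦ BC
    C ↦ BA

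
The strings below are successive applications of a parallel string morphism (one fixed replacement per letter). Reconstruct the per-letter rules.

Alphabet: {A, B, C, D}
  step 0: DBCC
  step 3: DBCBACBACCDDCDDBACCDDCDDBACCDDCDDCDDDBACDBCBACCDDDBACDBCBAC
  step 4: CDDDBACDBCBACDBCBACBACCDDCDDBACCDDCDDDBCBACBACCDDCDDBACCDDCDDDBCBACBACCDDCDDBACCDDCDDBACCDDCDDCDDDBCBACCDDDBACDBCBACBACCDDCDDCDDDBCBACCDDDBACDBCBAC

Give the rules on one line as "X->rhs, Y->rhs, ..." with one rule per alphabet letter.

A->BC, B->D, C->BAC, D->CDD

  step 3 ⇒ step 4: DBCBACBACCDDCDDBACCDDCDDBACCDDCDDCDDDBACDBCBACCDDDBACDBCBAC ⇒ CDD·D·BAC·D·BC·BAC·D·BC·BAC·BAC·CDD·CDD·BAC·CDD·CDD·D·BC·BAC·BAC·CDD·CDD·BAC·CDD·CDD·D·BC·BAC·BAC·CDD·CDD·BAC·CDD·CDD·BAC·CDD·CDD·CDD·D·BC·BAC·CDD·D·BAC·D·BC·BAC·BAC·CDD·CDD·CDD·D·BC·BAC·CDD·D·BAC·D·BC·BAC
    A ↦ BC
    B ↦ D
    C ↦ BAC
    D ↦ CDD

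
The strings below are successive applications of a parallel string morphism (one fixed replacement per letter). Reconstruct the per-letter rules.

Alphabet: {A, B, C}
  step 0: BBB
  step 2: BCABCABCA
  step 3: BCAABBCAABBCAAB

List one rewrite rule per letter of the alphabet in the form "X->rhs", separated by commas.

A->AB, B->BC, C->A

  step 2 ⇒ step 3: BCABCABCA ⇒ BC·A·AB·BC·A·AB·BC·A·AB
    A ↦ AB
    B ↦ BC
    C ↦ A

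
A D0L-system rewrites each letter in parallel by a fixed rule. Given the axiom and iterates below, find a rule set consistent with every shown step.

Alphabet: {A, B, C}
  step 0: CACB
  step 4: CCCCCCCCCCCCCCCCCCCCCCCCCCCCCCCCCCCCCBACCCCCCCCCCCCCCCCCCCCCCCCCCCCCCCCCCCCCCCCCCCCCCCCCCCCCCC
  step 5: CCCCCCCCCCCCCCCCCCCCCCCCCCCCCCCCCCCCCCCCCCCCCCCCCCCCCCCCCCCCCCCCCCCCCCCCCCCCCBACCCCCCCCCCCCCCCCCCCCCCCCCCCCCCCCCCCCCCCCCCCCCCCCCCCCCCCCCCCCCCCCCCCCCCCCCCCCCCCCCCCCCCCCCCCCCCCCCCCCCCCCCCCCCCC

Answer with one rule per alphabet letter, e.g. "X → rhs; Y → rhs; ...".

  step 4 ⇒ step 5: CCCCCCCCCCCCCCCCCCCCCCCCCCCCCCCCCCCCCBACCCCCCCCCCCCCCCCCCCCCCCCCCCCCCCCCCCCCCCCCCCCCCCCCCCCCCC ⇒ CC·CC·CC·CC·CC·CC·CC·CC·CC·CC·CC·CC·CC·CC·CC·CC·CC·CC·CC·CC·CC·CC·CC·CC·CC·CC·CC·CC·CC·CC·CC·CC·CC·CC·CC·CC·CC·CCC·BAC·CC·CC·CC·CC·CC·CC·CC·CC·CC·CC·CC·CC·CC·CC·CC·CC·CC·CC·CC·CC·CC·CC·CC·CC·CC·CC·CC·CC·CC·CC·CC·CC·CC·CC·CC·CC·CC·CC·CC·CC·CC·CC·CC·CC·CC·CC·CC·CC·CC·CC·CC·CC·CC·CC·CC
    A ↦ BAC
    B ↦ CCC
    C ↦ CC

A->BAC, B->CCC, C->CC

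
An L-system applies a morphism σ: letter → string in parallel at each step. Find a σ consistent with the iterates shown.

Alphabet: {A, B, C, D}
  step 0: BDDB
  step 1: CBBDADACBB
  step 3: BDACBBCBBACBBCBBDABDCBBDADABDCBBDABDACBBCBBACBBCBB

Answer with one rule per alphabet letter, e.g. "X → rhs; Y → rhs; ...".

  step 0 ⇒ step 1: BDDB ⇒ CBB·DA·DA·CBB
    B ↦ CBB
    D ↦ DA
    A ↦ BD  (constrained at step 1)
    C ↦ A  (constrained at step 1)

A->BD, B->CBB, C->A, D->DA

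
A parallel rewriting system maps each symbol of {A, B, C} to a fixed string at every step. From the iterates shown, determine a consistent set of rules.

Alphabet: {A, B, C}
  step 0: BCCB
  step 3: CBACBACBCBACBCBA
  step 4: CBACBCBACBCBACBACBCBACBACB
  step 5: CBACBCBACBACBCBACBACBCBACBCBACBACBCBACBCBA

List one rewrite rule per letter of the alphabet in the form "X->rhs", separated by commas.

  step 4 ⇒ step 5: CBACBCBACBCBACBACBCBACBACB ⇒ CB·A·CB·CB·A·CB·A·CB·CB·A·CB·A·CB·CB·A·CB·CB·A·CB·A·CB·CB·A·CB·CB·A
    A ↦ CB
    B ↦ A
    C ↦ CB

A->CB, B->A, C->CB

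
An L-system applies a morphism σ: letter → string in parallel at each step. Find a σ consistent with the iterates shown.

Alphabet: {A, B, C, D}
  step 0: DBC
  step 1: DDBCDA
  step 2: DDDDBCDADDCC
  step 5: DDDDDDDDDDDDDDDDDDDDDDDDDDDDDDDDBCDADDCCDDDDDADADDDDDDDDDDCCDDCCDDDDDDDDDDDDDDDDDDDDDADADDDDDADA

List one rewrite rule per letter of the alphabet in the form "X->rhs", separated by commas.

A->CC, B->BC, C->DA, D->DD

  step 1 ⇒ step 2: DDBCDA ⇒ DD·DD·BC·DA·DD·CC
    A ↦ CC
    B ↦ BC
    C ↦ DA
    D ↦ DD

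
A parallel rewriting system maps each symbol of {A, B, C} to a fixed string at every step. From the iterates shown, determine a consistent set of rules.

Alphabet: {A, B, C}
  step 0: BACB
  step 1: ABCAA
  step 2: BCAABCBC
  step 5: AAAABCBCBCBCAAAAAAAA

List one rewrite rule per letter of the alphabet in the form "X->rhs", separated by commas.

A->BC, B->A, C->A

  step 1 ⇒ step 2: ABCAA ⇒ BC·A·A·BC·BC
    A ↦ BC
    B ↦ A
    C ↦ A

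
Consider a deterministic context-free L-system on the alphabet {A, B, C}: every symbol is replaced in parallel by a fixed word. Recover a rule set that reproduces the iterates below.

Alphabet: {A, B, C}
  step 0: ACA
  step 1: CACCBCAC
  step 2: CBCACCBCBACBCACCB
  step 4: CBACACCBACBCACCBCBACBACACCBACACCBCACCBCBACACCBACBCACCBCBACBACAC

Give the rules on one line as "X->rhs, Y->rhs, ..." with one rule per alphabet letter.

  step 1 ⇒ step 2: CACCBCAC ⇒ CB·CAC·CB·CB·A·CB·CAC·CB
    A ↦ CAC
    B ↦ A
    C ↦ CB

A->CAC, B->A, C->CB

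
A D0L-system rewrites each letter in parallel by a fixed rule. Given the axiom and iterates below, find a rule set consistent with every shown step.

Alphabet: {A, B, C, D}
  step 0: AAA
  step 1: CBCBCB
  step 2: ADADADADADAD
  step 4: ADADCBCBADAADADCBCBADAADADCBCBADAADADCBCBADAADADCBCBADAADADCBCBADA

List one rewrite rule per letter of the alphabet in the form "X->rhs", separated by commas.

A->CB, B->D, C->ADA, D->AAC

  step 1 ⇒ step 2: CBCBCB ⇒ ADA·D·ADA·D·ADA·D
    B ↦ D
    C ↦ ADA
  step 0 ⇒ step 1: AAA ⇒ CB·CB·CB
    A ↦ CB
    D ↦ AAC  (constrained at step 2)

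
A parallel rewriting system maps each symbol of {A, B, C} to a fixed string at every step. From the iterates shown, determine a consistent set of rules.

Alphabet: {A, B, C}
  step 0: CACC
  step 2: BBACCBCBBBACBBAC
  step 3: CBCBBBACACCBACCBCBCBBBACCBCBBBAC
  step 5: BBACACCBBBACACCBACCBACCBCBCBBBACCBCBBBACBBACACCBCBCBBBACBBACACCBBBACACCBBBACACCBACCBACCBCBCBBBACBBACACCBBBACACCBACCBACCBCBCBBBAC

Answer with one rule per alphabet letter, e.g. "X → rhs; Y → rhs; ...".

  step 2 ⇒ step 3: BBACCBCBBBACBBAC ⇒ CB·CB·BB·AC·AC·CB·AC·CB·CB·CB·BB·AC·CB·CB·BB·AC
    A ↦ BB
    B ↦ CB
    C ↦ AC

A->BB, B->CB, C->AC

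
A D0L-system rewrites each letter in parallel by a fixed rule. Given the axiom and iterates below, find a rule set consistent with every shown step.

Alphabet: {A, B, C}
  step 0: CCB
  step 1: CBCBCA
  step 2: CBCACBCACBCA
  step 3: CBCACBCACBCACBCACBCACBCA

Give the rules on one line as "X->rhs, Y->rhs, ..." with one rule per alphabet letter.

  step 2 ⇒ step 3: CBCACBCACBCA ⇒ CB·CA·CB·CA·CB·CA·CB·CA·CB·CA·CB·CA
    A ↦ CA
    B ↦ CA
    C ↦ CB

A->CA, B->CA, C->CB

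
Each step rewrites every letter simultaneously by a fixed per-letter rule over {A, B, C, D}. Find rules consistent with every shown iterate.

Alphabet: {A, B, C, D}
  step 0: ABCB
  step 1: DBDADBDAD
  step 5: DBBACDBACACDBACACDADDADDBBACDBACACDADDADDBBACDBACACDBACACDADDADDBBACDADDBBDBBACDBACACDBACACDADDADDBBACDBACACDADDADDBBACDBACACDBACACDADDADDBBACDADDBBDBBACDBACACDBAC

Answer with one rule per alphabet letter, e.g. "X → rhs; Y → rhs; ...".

A->DB, B->DAD, C->B, D->AC

  step 0 ⇒ step 1: ABCB ⇒ DB·DAD·B·DAD
    A ↦ DB
    B ↦ DAD
    C ↦ B
    D ↦ AC  (constrained at step 1)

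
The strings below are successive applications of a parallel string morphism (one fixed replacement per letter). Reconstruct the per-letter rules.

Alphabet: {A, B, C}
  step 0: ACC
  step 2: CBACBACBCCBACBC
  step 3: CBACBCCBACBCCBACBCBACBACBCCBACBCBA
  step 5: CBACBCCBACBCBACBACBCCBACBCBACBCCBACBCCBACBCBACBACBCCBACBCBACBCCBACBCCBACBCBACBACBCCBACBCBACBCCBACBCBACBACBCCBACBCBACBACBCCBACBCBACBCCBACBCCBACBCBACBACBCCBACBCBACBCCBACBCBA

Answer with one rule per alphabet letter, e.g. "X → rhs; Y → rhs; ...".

  step 2 ⇒ step 3: CBACBACBCCBACBC ⇒ CBA·CB·C·CBA·CB·C·CBA·CB·CBA·CBA·CB·C·CBA·CB·CBA
    A ↦ C
    B ↦ CB
    C ↦ CBA

A->C, B->CB, C->CBA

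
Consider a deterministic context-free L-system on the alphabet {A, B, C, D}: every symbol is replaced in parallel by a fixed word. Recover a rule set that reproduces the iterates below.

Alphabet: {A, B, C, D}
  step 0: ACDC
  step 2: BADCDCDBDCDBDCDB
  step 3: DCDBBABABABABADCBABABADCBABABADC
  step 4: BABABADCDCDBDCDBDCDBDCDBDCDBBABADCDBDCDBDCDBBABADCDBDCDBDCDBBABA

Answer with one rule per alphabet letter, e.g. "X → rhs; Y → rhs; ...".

  step 3 ⇒ step 4: DCDBBABABABABADCBABABADCBABABADC ⇒ BA·BA·BA·DC·DC·DB·DC·DB·DC·DB·DC·DB·DC·DB·BA·BA·DC·DB·DC·DB·DC·DB·BA·BA·DC·DB·DC·DB·DC·DB·BA·BA
    A ↦ DB
    B ↦ DC
    C ↦ BA
    D ↦ BA

A->DB, B->DC, C->BA, D->BA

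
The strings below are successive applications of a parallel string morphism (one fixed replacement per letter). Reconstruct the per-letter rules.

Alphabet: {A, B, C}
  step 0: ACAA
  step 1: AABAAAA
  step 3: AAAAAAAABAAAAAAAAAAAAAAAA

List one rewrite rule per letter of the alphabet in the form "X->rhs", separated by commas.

A->AA, B->C, C->B

  step 0 ⇒ step 1: ACAA ⇒ AA·B·AA·AA
    A ↦ AA
    C ↦ B
    B ↦ C  (constrained at step 1)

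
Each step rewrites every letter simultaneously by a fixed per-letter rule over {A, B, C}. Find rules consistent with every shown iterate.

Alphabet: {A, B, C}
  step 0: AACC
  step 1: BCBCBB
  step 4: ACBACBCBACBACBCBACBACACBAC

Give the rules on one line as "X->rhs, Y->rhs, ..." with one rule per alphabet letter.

  step 0 ⇒ step 1: AACC ⇒ BC·BC·B·B
    A ↦ BC
    C ↦ B
    B ↦ AC  (constrained at step 1)

A->BC, B->AC, C->B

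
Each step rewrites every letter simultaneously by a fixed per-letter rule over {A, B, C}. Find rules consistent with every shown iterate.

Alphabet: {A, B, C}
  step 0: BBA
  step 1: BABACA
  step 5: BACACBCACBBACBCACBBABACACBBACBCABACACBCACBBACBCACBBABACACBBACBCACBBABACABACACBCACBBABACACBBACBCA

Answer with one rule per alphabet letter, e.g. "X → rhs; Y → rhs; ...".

A->CA, B->BA, C->CB

  step 0 ⇒ step 1: BBA ⇒ BA·BA·CA
    A ↦ CA
    B ↦ BA
    C ↦ CB  (constrained at step 1)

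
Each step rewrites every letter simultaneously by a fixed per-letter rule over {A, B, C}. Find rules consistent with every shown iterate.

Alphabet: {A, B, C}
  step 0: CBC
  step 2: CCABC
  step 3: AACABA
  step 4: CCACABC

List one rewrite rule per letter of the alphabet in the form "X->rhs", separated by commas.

A->C, B->AB, C->A

  step 3 ⇒ step 4: AACABA ⇒ C·C·A·C·AB·C
    A ↦ C
    B ↦ AB
    C ↦ A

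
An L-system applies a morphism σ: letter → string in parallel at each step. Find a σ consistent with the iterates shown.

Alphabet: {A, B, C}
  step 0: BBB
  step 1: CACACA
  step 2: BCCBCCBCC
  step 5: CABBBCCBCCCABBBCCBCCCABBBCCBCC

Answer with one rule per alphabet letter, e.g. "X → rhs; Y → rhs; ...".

A->CC, B->CA, C->B

  step 1 ⇒ step 2: CACACA ⇒ B·CC·B·CC·B·CC
    A ↦ CC
    C ↦ B
  step 0 ⇒ step 1: BBB ⇒ CA·CA·CA
    B ↦ CA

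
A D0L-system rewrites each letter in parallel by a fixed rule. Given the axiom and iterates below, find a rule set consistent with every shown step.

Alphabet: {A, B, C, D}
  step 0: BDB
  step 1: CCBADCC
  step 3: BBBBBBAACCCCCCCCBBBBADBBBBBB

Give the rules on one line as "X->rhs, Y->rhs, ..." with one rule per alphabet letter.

  step 0 ⇒ step 1: BDB ⇒ CC·BAD·CC
    B ↦ CC
    D ↦ BAD
    A ↦ BBB  (constrained at step 1)
    C ↦ A  (constrained at step 1)

A->BBB, B->CC, C->A, D->BAD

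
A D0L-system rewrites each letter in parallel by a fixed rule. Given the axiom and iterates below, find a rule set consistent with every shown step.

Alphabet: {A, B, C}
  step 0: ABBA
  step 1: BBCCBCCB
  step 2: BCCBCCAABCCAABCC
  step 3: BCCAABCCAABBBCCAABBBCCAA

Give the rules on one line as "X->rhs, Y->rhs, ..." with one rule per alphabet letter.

  step 2 ⇒ step 3: BCCBCCAABCCAABCC ⇒ BCC·A·A·BCC·A·A·B·B·BCC·A·A·B·B·BCC·A·A
    A ↦ B
    B ↦ BCC
    C ↦ A

A->B, B->BCC, C->A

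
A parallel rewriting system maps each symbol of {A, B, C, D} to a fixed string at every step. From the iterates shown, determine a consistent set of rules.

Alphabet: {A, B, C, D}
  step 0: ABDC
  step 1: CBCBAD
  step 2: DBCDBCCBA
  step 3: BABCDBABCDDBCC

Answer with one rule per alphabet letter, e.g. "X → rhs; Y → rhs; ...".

A->C, B->BC, C->D, D->BA

  step 2 ⇒ step 3: DBCDBCCBA ⇒ BA·BC·D·BA·BC·D·D·BC·C
    A ↦ C
    B ↦ BC
    C ↦ D
    D ↦ BA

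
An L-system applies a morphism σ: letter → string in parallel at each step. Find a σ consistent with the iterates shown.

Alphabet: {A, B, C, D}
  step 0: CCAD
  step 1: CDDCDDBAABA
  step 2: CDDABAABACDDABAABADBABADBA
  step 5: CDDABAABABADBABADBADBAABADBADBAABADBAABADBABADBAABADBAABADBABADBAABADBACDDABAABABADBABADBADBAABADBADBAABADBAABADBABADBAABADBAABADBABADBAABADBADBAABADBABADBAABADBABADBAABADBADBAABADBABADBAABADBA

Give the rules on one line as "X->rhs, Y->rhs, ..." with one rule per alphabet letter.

A->BA, B->D, C->CDD, D->ABA

  step 1 ⇒ step 2: CDDCDDBAABA ⇒ CDD·ABA·ABA·CDD·ABA·ABA·D·BA·BA·D·BA
    A ↦ BA
    B ↦ D
    C ↦ CDD
    D ↦ ABA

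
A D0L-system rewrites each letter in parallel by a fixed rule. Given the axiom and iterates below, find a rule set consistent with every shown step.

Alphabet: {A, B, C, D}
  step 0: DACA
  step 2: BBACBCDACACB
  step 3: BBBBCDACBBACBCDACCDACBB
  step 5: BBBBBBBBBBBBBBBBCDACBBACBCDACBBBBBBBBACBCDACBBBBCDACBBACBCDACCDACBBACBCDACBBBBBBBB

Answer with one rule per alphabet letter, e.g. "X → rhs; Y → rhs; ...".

  step 2 ⇒ step 3: BBACBCDACACB ⇒ BB·BB·CD·AC·BB·AC·B·CD·AC·CD·AC·BB
    A ↦ CD
    B ↦ BB
    C ↦ AC
    D ↦ B

A->CD, B->BB, C->AC, D->B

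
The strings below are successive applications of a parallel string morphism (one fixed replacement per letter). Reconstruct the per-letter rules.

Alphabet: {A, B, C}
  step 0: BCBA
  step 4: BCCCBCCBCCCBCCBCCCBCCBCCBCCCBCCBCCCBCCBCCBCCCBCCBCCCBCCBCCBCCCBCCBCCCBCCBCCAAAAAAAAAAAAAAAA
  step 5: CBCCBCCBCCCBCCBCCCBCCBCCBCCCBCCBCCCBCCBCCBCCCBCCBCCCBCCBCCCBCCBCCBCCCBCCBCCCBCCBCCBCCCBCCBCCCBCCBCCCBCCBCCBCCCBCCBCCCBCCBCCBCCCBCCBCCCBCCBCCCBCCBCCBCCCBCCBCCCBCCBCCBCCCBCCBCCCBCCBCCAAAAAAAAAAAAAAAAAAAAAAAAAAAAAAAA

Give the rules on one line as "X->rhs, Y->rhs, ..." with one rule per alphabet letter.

  step 4 ⇒ step 5: BCCCBCCBCCCBCCBCCCBCCBCCBCCCBCCBCCCBCCBCCBCCCBCCBCCCBCCBCCBCCCBCCBCCCBCCBCCAAAAAAAAAAAAAAAA ⇒ C·BCC·BCC·BCC·C·BCC·BCC·C·BCC·BCC·BCC·C·BCC·BCC·C·BCC·BCC·BCC·C·BCC·BCC·C·BCC·BCC·C·BCC·BCC·BCC·C·BCC·BCC·C·BCC·BCC·BCC·C·BCC·BCC·C·BCC·BCC·C·BCC·BCC·BCC·C·BCC·BCC·C·BCC·BCC·BCC·C·BCC·BCC·C·BCC·BCC·C·BCC·BCC·BCC·C·BCC·BCC·C·BCC·BCC·BCC·C·BCC·BCC·C·BCC·BCC·AA·AA·AA·AA·AA·AA·AA·AA·AA·AA·AA·AA·AA·AA·AA·AA
    A ↦ AA
    B ↦ C
    C ↦ BCC

A->AA, B->C, C->BCC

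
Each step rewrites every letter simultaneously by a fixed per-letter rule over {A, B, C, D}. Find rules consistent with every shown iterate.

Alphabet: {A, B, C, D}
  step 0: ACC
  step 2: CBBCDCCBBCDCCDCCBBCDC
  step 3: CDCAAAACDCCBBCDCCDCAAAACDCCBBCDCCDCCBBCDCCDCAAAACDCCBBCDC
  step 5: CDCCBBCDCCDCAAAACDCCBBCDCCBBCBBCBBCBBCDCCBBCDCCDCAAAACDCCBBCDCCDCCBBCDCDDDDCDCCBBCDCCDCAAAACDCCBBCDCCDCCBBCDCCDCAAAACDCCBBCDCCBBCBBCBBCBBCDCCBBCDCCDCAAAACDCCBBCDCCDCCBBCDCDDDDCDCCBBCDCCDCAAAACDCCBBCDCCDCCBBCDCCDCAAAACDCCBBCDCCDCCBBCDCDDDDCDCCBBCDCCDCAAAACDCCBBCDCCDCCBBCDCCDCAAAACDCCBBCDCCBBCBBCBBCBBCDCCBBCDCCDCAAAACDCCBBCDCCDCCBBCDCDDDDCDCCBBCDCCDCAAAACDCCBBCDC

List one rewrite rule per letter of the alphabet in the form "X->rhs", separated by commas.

A->D, B->AA, C->CDC, D->CBB

  step 2 ⇒ step 3: CBBCDCCBBCDCCDCCBBCDC ⇒ CDC·AA·AA·CDC·CBB·CDC·CDC·AA·AA·CDC·CBB·CDC·CDC·CBB·CDC·CDC·AA·AA·CDC·CBB·CDC
    B ↦ AA
    C ↦ CDC
    D ↦ CBB
    A ↦ D  (constrained at step 0)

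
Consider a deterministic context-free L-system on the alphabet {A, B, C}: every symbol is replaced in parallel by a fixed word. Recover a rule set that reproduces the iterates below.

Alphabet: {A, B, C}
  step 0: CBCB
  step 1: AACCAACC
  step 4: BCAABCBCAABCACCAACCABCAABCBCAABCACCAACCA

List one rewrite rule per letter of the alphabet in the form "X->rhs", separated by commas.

A->BC, B->ACC, C->A

  step 0 ⇒ step 1: CBCB ⇒ A·ACC·A·ACC
    B ↦ ACC
    C ↦ A
    A ↦ BC  (constrained at step 1)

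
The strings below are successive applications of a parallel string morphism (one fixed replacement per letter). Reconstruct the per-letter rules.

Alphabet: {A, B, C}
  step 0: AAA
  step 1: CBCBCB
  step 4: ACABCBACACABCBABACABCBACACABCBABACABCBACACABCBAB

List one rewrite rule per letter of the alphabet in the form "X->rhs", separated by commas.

  step 0 ⇒ step 1: AAA ⇒ CB·CB·CB
    A ↦ CB
    B ↦ AB  (constrained at step 1)
    C ↦ AC  (constrained at step 1)

A->CB, B->AB, C->AC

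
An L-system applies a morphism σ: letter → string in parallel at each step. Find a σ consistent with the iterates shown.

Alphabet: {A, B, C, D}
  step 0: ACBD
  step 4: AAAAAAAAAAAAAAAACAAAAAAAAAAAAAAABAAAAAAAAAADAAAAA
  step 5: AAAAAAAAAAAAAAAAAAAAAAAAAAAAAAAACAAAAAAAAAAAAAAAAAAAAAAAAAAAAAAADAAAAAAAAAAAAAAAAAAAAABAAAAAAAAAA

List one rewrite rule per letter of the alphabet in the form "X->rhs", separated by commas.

  step 4 ⇒ step 5: AAAAAAAAAAAAAAAACAAAAAAAAAAAAAAABAAAAAAAAAADAAAAA ⇒ AA·AA·AA·AA·AA·AA·AA·AA·AA·AA·AA·AA·AA·AA·AA·AA·CA·AA·AA·AA·AA·AA·AA·AA·AA·AA·AA·AA·AA·AA·AA·AA·DA·AA·AA·AA·AA·AA·AA·AA·AA·AA·AA·B·AA·AA·AA·AA·AA
    A ↦ AA
    B ↦ DA
    C ↦ CA
    D ↦ B

A->AA, B->DA, C->CA, D->B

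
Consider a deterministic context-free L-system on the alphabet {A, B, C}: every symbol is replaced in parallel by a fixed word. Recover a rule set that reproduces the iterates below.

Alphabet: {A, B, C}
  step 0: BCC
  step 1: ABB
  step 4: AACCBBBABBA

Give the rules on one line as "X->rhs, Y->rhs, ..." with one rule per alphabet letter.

A->CCB, B->A, C->B

  step 0 ⇒ step 1: BCC ⇒ A·B·B
    B ↦ A
    C ↦ B
    A ↦ CCB  (constrained at step 1)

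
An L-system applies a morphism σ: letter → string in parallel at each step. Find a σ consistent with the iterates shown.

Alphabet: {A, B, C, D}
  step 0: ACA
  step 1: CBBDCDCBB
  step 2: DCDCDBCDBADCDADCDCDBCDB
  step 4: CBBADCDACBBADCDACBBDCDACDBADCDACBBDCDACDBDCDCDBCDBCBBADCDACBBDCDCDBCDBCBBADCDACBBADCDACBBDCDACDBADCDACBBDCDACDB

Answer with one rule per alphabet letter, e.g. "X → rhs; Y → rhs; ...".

A->CBB, B->CDB, C->DCD, D->A

  step 1 ⇒ step 2: CBBDCDCBB ⇒ DCD·CDB·CDB·A·DCD·A·DCD·CDB·CDB
    B ↦ CDB
    C ↦ DCD
    D ↦ A
  step 0 ⇒ step 1: ACA ⇒ CBB·DCD·CBB
    A ↦ CBB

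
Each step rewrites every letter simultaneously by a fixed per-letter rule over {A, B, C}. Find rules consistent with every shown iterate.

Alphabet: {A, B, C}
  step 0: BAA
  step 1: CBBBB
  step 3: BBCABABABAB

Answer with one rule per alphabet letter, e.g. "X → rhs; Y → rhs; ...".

  step 0 ⇒ step 1: BAA ⇒ C·BB·BB
    A ↦ BB
    B ↦ C
    C ↦ AB  (constrained at step 1)

A->BB, B->C, C->AB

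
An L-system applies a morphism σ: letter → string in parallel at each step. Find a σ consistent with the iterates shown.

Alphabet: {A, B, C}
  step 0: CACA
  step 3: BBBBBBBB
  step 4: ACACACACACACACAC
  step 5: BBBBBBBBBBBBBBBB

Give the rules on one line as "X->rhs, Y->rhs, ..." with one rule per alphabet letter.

A->B, B->AC, C->B

  step 4 ⇒ step 5: ACACACACACACACAC ⇒ B·B·B·B·B·B·B·B·B·B·B·B·B·B·B·B
    A ↦ B
    C ↦ B
  step 3 ⇒ step 4: BBBBBBBB ⇒ AC·AC·AC·AC·AC·AC·AC·AC
    B ↦ AC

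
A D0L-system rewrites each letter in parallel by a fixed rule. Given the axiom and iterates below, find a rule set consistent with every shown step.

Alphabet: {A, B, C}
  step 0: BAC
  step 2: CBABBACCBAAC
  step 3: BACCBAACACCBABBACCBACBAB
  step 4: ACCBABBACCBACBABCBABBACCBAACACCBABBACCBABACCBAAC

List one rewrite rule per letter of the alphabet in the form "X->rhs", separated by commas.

  step 3 ⇒ step 4: BACCBAACACCBABBACCBACBAB ⇒ AC·CBA·B·B·AC·CBA·CBA·B·CBA·B·B·AC·CBA·AC·AC·CBA·B·B·AC·CBA·B·AC·CBA·AC
    A ↦ CBA
    B ↦ AC
    C ↦ B

A->CBA, B->AC, C->B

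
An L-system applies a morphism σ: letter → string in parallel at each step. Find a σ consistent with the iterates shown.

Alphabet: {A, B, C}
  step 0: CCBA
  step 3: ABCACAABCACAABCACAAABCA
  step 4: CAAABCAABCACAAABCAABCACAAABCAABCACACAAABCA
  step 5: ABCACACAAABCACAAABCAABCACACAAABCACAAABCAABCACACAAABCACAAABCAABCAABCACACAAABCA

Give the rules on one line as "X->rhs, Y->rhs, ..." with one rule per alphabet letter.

  step 4 ⇒ step 5: CAAABCAABCACAAABCAABCACAAABCAABCACACAAABCA ⇒ AB·CA·CA·CA·A·AB·CA·CA·A·AB·CA·AB·CA·CA·CA·A·AB·CA·CA·A·AB·CA·AB·CA·CA·CA·A·AB·CA·CA·A·AB·CA·AB·CA·AB·CA·CA·CA·A·AB·CA
    A ↦ CA
    B ↦ A
    C ↦ AB

A->CA, B->A, C->AB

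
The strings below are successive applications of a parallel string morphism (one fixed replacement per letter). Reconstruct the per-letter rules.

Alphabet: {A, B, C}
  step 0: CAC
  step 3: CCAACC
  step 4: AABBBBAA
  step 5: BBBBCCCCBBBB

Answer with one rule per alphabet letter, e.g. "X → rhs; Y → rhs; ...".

A->BB, B->C, C->A

  step 4 ⇒ step 5: AABBBBAA ⇒ BB·BB·C·C·C·C·BB·BB
    A ↦ BB
    B ↦ C
  step 3 ⇒ step 4: CCAACC ⇒ A·A·BB·BB·A·A
    C ↦ A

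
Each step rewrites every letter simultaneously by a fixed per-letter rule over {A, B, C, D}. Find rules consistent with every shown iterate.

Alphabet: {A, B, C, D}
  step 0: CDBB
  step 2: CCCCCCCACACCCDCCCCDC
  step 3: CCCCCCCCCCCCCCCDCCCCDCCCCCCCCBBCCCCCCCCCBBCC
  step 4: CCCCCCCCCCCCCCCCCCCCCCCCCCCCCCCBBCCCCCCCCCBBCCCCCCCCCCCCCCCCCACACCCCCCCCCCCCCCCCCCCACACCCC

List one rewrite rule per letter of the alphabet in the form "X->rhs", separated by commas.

  step 3 ⇒ step 4: CCCCCCCCCCCCCCCDCCCCDCCCCCCCCBBCCCCCCCCCBBCC ⇒ CC·CC·CC·CC·CC·CC·CC·CC·CC·CC·CC·CC·CC·CC·CC·CBB·CC·CC·CC·CC·CBB·CC·CC·CC·CC·CC·CC·CC·CC·CA·CA·CC·CC·CC·CC·CC·CC·CC·CC·CC·CA·CA·CC·CC
    B ↦ CA
    C ↦ CC
    D ↦ CBB
  step 2 ⇒ step 3: CCCCCCCACACCCDCCCCDC ⇒ CC·CC·CC·CC·CC·CC·CC·CDC·CC·CDC·CC·CC·CC·CBB·CC·CC·CC·CC·CBB·CC
    A ↦ CDC

A->CDC, B->CA, C->CC, D->CBB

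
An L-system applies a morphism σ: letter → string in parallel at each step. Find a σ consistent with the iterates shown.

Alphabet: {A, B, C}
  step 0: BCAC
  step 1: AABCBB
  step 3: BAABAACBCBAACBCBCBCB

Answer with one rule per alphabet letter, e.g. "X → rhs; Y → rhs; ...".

A->CB, B->AA, C->B

  step 0 ⇒ step 1: BCAC ⇒ AA·B·CB·B
    A ↦ CB
    B ↦ AA
    C ↦ B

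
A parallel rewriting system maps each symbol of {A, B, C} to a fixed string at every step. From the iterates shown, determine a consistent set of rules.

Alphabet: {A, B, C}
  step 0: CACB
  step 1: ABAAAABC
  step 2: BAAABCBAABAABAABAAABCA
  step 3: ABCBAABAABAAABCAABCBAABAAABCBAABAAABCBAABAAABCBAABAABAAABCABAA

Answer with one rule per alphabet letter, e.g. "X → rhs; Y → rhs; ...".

A->BAA, B->ABC, C->A

  step 2 ⇒ step 3: BAAABCBAABAABAABAAABCA ⇒ ABC·BAA·BAA·BAA·ABC·A·ABC·BAA·BAA·ABC·BAA·BAA·ABC·BAA·BAA·ABC·BAA·BAA·BAA·ABC·A·BAA
    A ↦ BAA
    B ↦ ABC
    C ↦ A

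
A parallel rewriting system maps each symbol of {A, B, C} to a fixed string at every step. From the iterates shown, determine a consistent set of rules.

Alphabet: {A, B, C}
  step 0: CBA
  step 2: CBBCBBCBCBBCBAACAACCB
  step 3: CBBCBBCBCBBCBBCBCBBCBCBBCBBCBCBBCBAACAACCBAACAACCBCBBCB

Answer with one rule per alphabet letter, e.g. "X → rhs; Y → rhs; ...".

A->AAC, B->BCB, C->CB

  step 2 ⇒ step 3: CBBCBBCBCBBCBAACAACCB ⇒ CB·BCB·BCB·CB·BCB·BCB·CB·BCB·CB·BCB·BCB·CB·BCB·AAC·AAC·CB·AAC·AAC·CB·CB·BCB
    A ↦ AAC
    B ↦ BCB
    C ↦ CB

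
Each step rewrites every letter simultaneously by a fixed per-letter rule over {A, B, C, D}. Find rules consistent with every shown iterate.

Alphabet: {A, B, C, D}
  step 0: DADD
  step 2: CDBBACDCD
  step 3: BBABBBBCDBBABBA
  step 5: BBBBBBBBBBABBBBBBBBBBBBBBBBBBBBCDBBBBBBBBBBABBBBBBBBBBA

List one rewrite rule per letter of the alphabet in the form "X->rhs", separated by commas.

A->CD, B->BB, C->BB, D->A

  step 2 ⇒ step 3: CDBBACDCD ⇒ BB·A·BB·BB·CD·BB·A·BB·A
    A ↦ CD
    B ↦ BB
    C ↦ BB
    D ↦ A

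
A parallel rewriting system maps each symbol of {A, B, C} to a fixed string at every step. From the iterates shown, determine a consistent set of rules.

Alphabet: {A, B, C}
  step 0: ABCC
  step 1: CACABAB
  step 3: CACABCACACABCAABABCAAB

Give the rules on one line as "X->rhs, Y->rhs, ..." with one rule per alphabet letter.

A->CA, B->C, C->AB

  step 0 ⇒ step 1: ABCC ⇒ CA·C·AB·AB
    A ↦ CA
    B ↦ C
    C ↦ AB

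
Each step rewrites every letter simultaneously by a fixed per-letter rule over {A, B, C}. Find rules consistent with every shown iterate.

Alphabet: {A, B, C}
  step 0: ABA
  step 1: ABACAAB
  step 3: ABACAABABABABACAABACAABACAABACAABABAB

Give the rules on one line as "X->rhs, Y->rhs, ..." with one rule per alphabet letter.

  step 0 ⇒ step 1: ABA ⇒ AB·ACA·AB
    A ↦ AB
    B ↦ ACA
    C ↦ AB  (constrained at step 1)

A->AB, B->ACA, C->AB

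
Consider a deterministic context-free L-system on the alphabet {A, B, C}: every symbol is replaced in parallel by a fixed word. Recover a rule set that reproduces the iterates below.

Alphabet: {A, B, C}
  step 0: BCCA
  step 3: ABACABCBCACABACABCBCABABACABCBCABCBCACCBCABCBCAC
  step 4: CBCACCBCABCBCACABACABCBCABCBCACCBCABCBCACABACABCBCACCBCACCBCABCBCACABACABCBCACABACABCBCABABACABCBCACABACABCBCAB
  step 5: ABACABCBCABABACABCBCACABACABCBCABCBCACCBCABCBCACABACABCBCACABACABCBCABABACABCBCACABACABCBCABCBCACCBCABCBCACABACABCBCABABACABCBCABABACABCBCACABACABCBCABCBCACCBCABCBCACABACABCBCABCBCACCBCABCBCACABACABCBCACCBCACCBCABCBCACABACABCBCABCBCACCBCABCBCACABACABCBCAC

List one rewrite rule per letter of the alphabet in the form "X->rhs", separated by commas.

  step 4 ⇒ step 5: CBCACCBCABCBCACABACABCBCABCBCACCBCABCBCACABACABCBCACCBCACCBCABCBCACABACABCBCACABACABCBCABABACABCBCACABACABCBCAB ⇒ AB·AC·AB·CBC·AB·AB·AC·AB·CBC·AC·AB·AC·AB·CBC·AB·CBC·AC·CBC·AB·CBC·AC·AB·AC·AB·CBC·AC·AB·AC·AB·CBC·AB·AB·AC·AB·CBC·AC·AB·AC·AB·CBC·AB·CBC·AC·CBC·AB·CBC·AC·AB·AC·AB·CBC·AB·AB·AC·AB·CBC·AB·AB·AC·AB·CBC·AC·AB·AC·AB·CBC·AB·CBC·AC·CBC·AB·CBC·AC·AB·AC·AB·CBC·AB·CBC·AC·CBC·AB·CBC·AC·AB·AC·AB·CBC·AC·CBC·AC·CBC·AB·CBC·AC·AB·AC·AB·CBC·AB·CBC·AC·CBC·AB·CBC·AC·AB·AC·AB·CBC·AC
    A ↦ CBC
    B ↦ AC
    C ↦ AB

A->CBC, B->AC, C->AB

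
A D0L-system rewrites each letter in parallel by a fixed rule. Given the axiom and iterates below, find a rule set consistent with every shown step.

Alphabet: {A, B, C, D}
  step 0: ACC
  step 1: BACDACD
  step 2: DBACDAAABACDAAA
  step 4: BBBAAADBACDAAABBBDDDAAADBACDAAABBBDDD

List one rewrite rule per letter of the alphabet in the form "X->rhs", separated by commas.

  step 1 ⇒ step 2: BACDACD ⇒ D·B·ACD·AAA·B·ACD·AAA
    A ↦ B
    B ↦ D
    C ↦ ACD
    D ↦ AAA

A->B, B->D, C->ACD, D->AAA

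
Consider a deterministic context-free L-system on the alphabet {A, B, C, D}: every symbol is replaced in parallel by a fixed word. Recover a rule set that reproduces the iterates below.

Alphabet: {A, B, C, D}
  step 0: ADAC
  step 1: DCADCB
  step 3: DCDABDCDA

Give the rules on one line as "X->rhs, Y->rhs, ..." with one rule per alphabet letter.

A->DC, B->D, C->B, D->A

  step 0 ⇒ step 1: ADAC ⇒ DC·A·DC·B
    A ↦ DC
    C ↦ B
    D ↦ A
    B ↦ D  (constrained at step 1)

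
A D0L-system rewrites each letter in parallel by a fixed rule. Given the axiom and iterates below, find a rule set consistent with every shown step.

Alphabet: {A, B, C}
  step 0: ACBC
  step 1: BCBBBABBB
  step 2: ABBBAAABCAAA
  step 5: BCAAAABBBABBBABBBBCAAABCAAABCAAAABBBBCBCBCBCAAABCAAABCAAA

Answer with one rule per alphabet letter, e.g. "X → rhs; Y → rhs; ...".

A->BC, B->A, C->BBB

  step 1 ⇒ step 2: BCBBBABBB ⇒ A·BBB·A·A·A·BC·A·A·A
    A ↦ BC
    B ↦ A
    C ↦ BBB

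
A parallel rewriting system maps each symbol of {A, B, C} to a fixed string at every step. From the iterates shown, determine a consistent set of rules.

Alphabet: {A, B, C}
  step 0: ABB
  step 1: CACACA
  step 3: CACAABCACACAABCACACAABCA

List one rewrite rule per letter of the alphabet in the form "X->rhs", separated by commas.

A->CA, B->CA, C->AB

  step 0 ⇒ step 1: ABB ⇒ CA·CA·CA
    A ↦ CA
    B ↦ CA
    C ↦ AB  (constrained at step 1)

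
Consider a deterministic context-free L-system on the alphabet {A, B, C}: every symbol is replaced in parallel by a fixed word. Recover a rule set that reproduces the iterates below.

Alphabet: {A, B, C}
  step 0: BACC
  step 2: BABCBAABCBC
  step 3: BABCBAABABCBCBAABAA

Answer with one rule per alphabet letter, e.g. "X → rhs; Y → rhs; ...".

  step 2 ⇒ step 3: BABCBAABCBC ⇒ BA·BC·BA·A·BA·BC·BC·BA·A·BA·A
    A ↦ BC
    B ↦ BA
    C ↦ A

A->BC, B->BA, C->A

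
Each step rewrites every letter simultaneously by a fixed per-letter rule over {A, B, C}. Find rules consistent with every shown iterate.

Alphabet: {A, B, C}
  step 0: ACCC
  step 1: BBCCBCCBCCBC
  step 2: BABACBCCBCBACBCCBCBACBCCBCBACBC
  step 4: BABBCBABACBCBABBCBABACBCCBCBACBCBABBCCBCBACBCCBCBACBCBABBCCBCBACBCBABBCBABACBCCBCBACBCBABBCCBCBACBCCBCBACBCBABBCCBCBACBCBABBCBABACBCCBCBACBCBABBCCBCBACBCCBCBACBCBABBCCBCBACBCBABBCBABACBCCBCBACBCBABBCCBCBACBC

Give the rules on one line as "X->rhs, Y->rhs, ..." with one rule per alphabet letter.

A->BBC, B->BA, C->CBC

  step 1 ⇒ step 2: BBCCBCCBCCBC ⇒ BA·BA·CBC·CBC·BA·CBC·CBC·BA·CBC·CBC·BA·CBC
    B ↦ BA
    C ↦ CBC
  step 0 ⇒ step 1: ACCC ⇒ BBC·CBC·CBC·CBC
    A ↦ BBC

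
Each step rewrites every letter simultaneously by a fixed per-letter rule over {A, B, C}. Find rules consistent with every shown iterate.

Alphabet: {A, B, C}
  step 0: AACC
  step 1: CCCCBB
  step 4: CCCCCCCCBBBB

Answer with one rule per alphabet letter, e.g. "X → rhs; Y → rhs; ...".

  step 0 ⇒ step 1: AACC ⇒ CC·CC·B·B
    A ↦ CC
    C ↦ B
    B ↦ A  (constrained at step 1)

A->CC, B->A, C->B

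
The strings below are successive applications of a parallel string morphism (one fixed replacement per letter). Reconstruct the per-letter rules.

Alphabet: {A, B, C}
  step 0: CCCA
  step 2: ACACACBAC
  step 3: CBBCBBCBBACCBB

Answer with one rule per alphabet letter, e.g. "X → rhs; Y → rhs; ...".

A->CB, B->AC, C->B

  step 2 ⇒ step 3: ACACACBAC ⇒ CB·B·CB·B·CB·B·AC·CB·B
    A ↦ CB
    B ↦ AC
    C ↦ B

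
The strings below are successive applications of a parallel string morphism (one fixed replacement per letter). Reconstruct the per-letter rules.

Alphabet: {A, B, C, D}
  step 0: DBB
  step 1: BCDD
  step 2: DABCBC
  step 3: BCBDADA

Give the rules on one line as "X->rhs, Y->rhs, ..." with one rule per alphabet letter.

  step 2 ⇒ step 3: DABCBC ⇒ BC·B·D·A·D·A
    A ↦ B
    B ↦ D
    C ↦ A
    D ↦ BC

A->B, B->D, C->A, D->BC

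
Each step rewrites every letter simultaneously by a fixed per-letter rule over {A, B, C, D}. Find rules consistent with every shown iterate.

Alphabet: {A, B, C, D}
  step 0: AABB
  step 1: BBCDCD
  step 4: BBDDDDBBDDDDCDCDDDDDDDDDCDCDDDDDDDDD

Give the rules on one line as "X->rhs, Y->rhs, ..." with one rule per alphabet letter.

  step 0 ⇒ step 1: AABB ⇒ B·B·CD·CD
    A ↦ B
    B ↦ CD
    C ↦ AA  (constrained at step 1)
    D ↦ DD  (constrained at step 1)

A->B, B->CD, C->AA, D->DD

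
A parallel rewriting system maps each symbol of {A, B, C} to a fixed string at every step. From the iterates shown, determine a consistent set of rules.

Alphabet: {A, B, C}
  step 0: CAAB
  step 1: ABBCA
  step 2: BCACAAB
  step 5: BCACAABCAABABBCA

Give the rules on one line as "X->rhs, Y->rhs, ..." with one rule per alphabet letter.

  step 1 ⇒ step 2: ABBCA ⇒ B·CA·CA·A·B
    A ↦ B
    B ↦ CA
    C ↦ A

A->B, B->CA, C->A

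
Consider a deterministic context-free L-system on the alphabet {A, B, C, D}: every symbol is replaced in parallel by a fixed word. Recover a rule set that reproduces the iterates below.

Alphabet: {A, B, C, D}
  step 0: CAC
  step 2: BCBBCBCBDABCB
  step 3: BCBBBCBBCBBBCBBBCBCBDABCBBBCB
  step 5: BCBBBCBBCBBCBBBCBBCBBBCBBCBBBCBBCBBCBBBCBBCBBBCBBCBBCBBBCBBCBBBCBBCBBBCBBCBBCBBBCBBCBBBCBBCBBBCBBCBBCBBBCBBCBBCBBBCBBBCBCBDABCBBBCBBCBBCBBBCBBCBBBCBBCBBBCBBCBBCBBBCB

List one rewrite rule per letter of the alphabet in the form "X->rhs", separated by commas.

A->BDA, B->BCB, C->B, D->C

  step 2 ⇒ step 3: BCBBCBCBDABCB ⇒ BCB·B·BCB·BCB·B·BCB·B·BCB·C·BDA·BCB·B·BCB
    A ↦ BDA
    B ↦ BCB
    C ↦ B
    D ↦ C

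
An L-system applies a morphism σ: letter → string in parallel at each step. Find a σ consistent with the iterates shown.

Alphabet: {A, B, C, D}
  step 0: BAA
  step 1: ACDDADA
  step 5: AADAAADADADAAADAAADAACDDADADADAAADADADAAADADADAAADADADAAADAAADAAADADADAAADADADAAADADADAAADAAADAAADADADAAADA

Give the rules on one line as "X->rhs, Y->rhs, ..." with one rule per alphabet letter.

A->DA, B->ACD, C->B, D->AA

  step 0 ⇒ step 1: BAA ⇒ ACD·DA·DA
    A ↦ DA
    B ↦ ACD
    C ↦ B  (constrained at step 1)
    D ↦ AA  (constrained at step 1)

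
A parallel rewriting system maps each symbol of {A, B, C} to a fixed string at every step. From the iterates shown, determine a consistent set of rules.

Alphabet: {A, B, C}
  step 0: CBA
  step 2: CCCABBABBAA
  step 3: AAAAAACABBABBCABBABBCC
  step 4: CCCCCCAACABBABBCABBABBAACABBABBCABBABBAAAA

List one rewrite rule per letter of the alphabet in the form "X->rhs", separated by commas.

  step 3 ⇒ step 4: AAAAAACABBABBCABBABBCC ⇒ C·C·C·C·C·C·AA·C·ABB·ABB·C·ABB·ABB·AA·C·ABB·ABB·C·ABB·ABB·AA·AA
    A ↦ C
    B ↦ ABB
    C ↦ AA

A->C, B->ABB, C->AA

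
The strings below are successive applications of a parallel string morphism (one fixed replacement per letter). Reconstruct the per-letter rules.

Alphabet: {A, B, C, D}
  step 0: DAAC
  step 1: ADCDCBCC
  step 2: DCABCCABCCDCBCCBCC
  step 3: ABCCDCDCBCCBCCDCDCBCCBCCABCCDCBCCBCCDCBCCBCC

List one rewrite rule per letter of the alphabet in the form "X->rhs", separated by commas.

  step 2 ⇒ step 3: DCABCCABCCDCBCCBCC ⇒ A·BCC·DC·DC·BCC·BCC·DC·DC·BCC·BCC·A·BCC·DC·BCC·BCC·DC·BCC·BCC
    A ↦ DC
    B ↦ DC
    C ↦ BCC
    D ↦ A

A->DC, B->DC, C->BCC, D->A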